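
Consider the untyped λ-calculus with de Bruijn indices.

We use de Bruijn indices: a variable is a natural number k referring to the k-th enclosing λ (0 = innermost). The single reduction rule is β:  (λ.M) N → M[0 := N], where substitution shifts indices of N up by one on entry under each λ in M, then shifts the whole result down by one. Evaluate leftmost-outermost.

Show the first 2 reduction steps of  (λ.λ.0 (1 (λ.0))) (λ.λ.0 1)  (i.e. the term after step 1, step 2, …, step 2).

Answer: after 2 steps: λ.0 (λ.0 (λ.0))

Reduction:
  start: (λ.λ.0 (1 (λ.0))) (λ.λ.0 1)
  [1] λ.0 ((λ.λ.0 1) (λ.0))
  [2] λ.0 (λ.0 (λ.0))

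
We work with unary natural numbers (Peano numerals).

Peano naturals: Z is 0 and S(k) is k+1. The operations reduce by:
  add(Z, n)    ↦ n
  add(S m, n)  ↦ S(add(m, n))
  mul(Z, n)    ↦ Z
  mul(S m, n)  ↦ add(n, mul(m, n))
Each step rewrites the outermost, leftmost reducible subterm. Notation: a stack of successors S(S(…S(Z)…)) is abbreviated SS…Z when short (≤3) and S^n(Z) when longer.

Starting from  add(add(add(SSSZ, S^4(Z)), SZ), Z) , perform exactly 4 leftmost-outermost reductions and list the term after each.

Answer: after 4 steps: S(add(add(S(add(SZ, S^4(Z))), SZ), Z))

Derivation:
  start: add(add(add(SSSZ, S^4(Z)), SZ), Z)
  →1  add(add(S(add(SSZ, S^4(Z))), SZ), Z)
  →2  add(S(add(add(SSZ, S^4(Z)), SZ)), Z)
  →3  S(add(add(add(SSZ, S^4(Z)), SZ), Z))
  →4  S(add(add(S(add(SZ, S^4(Z))), SZ), Z))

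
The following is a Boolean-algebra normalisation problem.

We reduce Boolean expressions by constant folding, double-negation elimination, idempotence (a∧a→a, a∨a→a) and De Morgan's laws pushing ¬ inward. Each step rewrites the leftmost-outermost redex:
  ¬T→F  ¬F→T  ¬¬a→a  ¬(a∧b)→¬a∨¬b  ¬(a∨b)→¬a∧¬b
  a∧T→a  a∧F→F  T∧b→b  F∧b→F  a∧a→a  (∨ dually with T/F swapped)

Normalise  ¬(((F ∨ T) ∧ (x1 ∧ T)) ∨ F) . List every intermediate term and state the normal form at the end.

Answer: normal form = ¬x1  (in 12 steps)

Working:
  start: ¬(((F ∨ T) ∧ (x1 ∧ T)) ∨ F)
  step 1: ¬((F ∨ T) ∧ (x1 ∧ T)) ∧ ¬F
  step 2: (¬(F ∨ T) ∨ ¬(x1 ∧ T)) ∧ ¬F
  step 3: ((¬F ∧ ¬T) ∨ ¬(x1 ∧ T)) ∧ ¬F
  step 4: ((T ∧ ¬T) ∨ ¬(x1 ∧ T)) ∧ ¬F
  step 5: (¬T ∨ ¬(x1 ∧ T)) ∧ ¬F
  step 6: (F ∨ ¬(x1 ∧ T)) ∧ ¬F
  step 7: ¬(x1 ∧ T) ∧ ¬F
  step 8: (¬x1 ∨ ¬T) ∧ ¬F
  step 9: (¬x1 ∨ F) ∧ ¬F
  step 10: ¬x1 ∧ ¬F
  step 11: ¬x1 ∧ T
  step 12: ¬x1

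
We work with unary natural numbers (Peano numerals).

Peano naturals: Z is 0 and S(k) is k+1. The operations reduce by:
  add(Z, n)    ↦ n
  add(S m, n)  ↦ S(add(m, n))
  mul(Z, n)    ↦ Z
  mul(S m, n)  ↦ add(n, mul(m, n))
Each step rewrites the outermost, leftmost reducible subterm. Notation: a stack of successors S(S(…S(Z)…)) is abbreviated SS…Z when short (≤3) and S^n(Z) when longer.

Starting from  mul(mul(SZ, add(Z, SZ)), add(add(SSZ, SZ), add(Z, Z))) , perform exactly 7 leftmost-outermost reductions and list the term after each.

  start: mul(mul(SZ, add(Z, SZ)), add(add(SSZ, SZ), add(Z, Z)))
  [1] mul(add(add(Z, SZ), mul(Z, add(Z, SZ))), add(add(SSZ, SZ), add(Z, Z)))
  [2] mul(add(SZ, mul(Z, add(Z, SZ))), add(add(SSZ, SZ), add(Z, Z)))
  [3] mul(S(add(Z, mul(Z, add(Z, SZ)))), add(add(SSZ, SZ), add(Z, Z)))
  [4] add(add(add(SSZ, SZ), add(Z, Z)), mul(add(Z, mul(Z, add(Z, SZ))), add(add(SSZ, SZ), add(Z, Z))))
  [5] add(add(S(add(SZ, SZ)), add(Z, Z)), mul(add(Z, mul(Z, add(Z, SZ))), add(add(SSZ, SZ), add(Z, Z))))
  [6] add(S(add(add(SZ, SZ), add(Z, Z))), mul(add(Z, mul(Z, add(Z, SZ))), add(add(SSZ, SZ), add(Z, Z))))
  [7] S(add(add(add(SZ, SZ), add(Z, Z)), mul(add(Z, mul(Z, add(Z, SZ))), add(add(SSZ, SZ), add(Z, Z)))))

Answer: after 7 steps: S(add(add(add(SZ, SZ), add(Z, Z)), mul(add(Z, mul(Z, add(Z, SZ))), add(add(SSZ, SZ), add(Z, Z)))))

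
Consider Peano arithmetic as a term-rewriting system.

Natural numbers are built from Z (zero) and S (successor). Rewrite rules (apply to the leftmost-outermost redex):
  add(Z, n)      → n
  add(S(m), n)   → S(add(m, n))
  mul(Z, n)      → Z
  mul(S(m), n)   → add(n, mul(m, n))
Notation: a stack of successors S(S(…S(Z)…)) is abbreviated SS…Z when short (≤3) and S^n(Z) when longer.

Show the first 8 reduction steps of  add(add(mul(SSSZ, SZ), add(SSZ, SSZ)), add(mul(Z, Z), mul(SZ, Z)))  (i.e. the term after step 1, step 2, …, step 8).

  start: add(add(mul(SSSZ, SZ), add(SSZ, SSZ)), add(mul(Z, Z), mul(SZ, Z)))
  [1] add(add(add(SZ, mul(SSZ, SZ)), add(SSZ, SSZ)), add(mul(Z, Z), mul(SZ, Z)))
  [2] add(add(S(add(Z, mul(SSZ, SZ))), add(SSZ, SSZ)), add(mul(Z, Z), mul(SZ, Z)))
  [3] add(S(add(add(Z, mul(SSZ, SZ)), add(SSZ, SSZ))), add(mul(Z, Z), mul(SZ, Z)))
  [4] S(add(add(add(Z, mul(SSZ, SZ)), add(SSZ, SSZ)), add(mul(Z, Z), mul(SZ, Z))))
  [5] S(add(add(mul(SSZ, SZ), add(SSZ, SSZ)), add(mul(Z, Z), mul(SZ, Z))))
  [6] S(add(add(add(SZ, mul(SZ, SZ)), add(SSZ, SSZ)), add(mul(Z, Z), mul(SZ, Z))))
  [7] S(add(add(S(add(Z, mul(SZ, SZ))), add(SSZ, SSZ)), add(mul(Z, Z), mul(SZ, Z))))
  [8] S(add(S(add(add(Z, mul(SZ, SZ)), add(SSZ, SSZ))), add(mul(Z, Z), mul(SZ, Z))))

Answer: after 8 steps: S(add(S(add(add(Z, mul(SZ, SZ)), add(SSZ, SSZ))), add(mul(Z, Z), mul(SZ, Z))))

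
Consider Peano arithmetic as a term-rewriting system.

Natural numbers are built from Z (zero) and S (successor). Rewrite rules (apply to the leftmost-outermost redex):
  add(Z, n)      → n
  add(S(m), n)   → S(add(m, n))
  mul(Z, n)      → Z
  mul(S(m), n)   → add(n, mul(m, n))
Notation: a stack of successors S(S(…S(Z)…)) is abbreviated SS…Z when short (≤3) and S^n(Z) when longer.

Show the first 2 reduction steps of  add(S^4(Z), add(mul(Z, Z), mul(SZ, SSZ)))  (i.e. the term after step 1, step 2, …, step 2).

  start: add(S^4(Z), add(mul(Z, Z), mul(SZ, SSZ)))
  [1] S(add(SSSZ, add(mul(Z, Z), mul(SZ, SSZ))))
  [2] S(S(add(SSZ, add(mul(Z, Z), mul(SZ, SSZ)))))

Answer: after 2 steps: S(S(add(SSZ, add(mul(Z, Z), mul(SZ, SSZ)))))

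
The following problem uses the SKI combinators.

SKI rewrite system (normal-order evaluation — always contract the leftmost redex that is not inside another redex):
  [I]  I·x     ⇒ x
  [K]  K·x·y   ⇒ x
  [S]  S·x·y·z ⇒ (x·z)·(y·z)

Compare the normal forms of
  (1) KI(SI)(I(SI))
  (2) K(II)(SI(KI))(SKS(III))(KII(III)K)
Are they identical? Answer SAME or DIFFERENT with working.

Answer: DIFFERENT — A ⇓ SI, B ⇓ K

Working:
Term A:
  start: KI(SI)(I(SI))
  [1] I(I(SI))
  [2] I(SI)
  [3] SI

Term B:
  start: K(II)(SI(KI))(SKS(III))(KII(III)K)
  [1] II(SKS(III))(KII(III)K)
  [2] I(SKS(III))(KII(III)K)
  [3] SKS(III)(KII(III)K)
  [4] K(III)(S(III))(KII(III)K)
  [5] III(KII(III)K)
  [6] II(KII(III)K)
  [7] I(KII(III)K)
  [8] KII(III)K
  [9] I(III)K
  [10] IIIK
  [11] IIK
  [12] IK
  [13] K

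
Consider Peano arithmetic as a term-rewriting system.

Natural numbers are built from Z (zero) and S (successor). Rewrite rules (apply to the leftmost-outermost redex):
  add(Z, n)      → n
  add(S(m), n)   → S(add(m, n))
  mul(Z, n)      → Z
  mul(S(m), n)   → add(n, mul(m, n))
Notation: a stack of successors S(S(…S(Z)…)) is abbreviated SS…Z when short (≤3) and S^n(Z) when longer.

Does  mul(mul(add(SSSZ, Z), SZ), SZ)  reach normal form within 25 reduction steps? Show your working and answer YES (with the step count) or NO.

Answer: YES — reaches normal form SSSZ in 24 ≤ 25 steps

Reduction:
  start: mul(mul(add(SSSZ, Z), SZ), SZ)
  step 1: mul(mul(S(add(SSZ, Z)), SZ), SZ)
  step 2: mul(add(SZ, mul(add(SSZ, Z), SZ)), SZ)
  step 3: mul(S(add(Z, mul(add(SSZ, Z), SZ))), SZ)
  step 4: add(SZ, mul(add(Z, mul(add(SSZ, Z), SZ)), SZ))
  step 5: S(add(Z, mul(add(Z, mul(add(SSZ, Z), SZ)), SZ)))
  step 6: S(mul(add(Z, mul(add(SSZ, Z), SZ)), SZ))
  step 7: S(mul(mul(add(SSZ, Z), SZ), SZ))
  step 8: S(mul(mul(S(add(SZ, Z)), SZ), SZ))
  step 9: S(mul(add(SZ, mul(add(SZ, Z), SZ)), SZ))
  step 10: S(mul(S(add(Z, mul(add(SZ, Z), SZ))), SZ))
  step 11: S(add(SZ, mul(add(Z, mul(add(SZ, Z), SZ)), SZ)))
  step 12: S(S(add(Z, mul(add(Z, mul(add(SZ, Z), SZ)), SZ))))
  step 13: S(S(mul(add(Z, mul(add(SZ, Z), SZ)), SZ)))
  step 14: S(S(mul(mul(add(SZ, Z), SZ), SZ)))
  step 15: S(S(mul(mul(S(add(Z, Z)), SZ), SZ)))
  step 16: S(S(mul(add(SZ, mul(add(Z, Z), SZ)), SZ)))
  step 17: S(S(mul(S(add(Z, mul(add(Z, Z), SZ))), SZ)))
  step 18: S(S(add(SZ, mul(add(Z, mul(add(Z, Z), SZ)), SZ))))
  step 19: S(S(S(add(Z, mul(add(Z, mul(add(Z, Z), SZ)), SZ)))))
  step 20: S(S(S(mul(add(Z, mul(add(Z, Z), SZ)), SZ))))
  step 21: S(S(S(mul(mul(add(Z, Z), SZ), SZ))))
  step 22: S(S(S(mul(mul(Z, SZ), SZ))))
  step 23: S(S(S(mul(Z, SZ))))
  step 24: SSSZ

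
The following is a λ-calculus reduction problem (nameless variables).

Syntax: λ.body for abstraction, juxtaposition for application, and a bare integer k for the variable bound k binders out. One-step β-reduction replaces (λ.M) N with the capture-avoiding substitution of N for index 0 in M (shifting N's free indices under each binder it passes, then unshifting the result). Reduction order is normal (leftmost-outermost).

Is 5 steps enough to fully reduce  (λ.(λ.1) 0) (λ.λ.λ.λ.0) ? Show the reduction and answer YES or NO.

  start: (λ.(λ.1) 0) (λ.λ.λ.λ.0)
  →1  (λ.λ.λ.λ.λ.0) (λ.λ.λ.λ.0)
  →2  λ.λ.λ.λ.0

Answer: YES — reaches normal form λ.λ.λ.λ.0 in 2 ≤ 5 steps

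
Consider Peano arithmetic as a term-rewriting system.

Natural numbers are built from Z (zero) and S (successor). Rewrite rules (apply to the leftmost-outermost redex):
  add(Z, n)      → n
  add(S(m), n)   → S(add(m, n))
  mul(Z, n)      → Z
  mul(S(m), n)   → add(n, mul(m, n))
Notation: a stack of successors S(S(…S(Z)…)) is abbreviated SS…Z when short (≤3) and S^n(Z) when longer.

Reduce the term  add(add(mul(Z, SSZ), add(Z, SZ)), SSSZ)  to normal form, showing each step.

Answer: normal form = S^4(Z)  (in 5 steps)

Reduction:
  start: add(add(mul(Z, SSZ), add(Z, SZ)), SSSZ)
  [1] add(add(Z, add(Z, SZ)), SSSZ)
  [2] add(add(Z, SZ), SSSZ)
  [3] add(SZ, SSSZ)
  [4] S(add(Z, SSSZ))
  [5] S^4(Z)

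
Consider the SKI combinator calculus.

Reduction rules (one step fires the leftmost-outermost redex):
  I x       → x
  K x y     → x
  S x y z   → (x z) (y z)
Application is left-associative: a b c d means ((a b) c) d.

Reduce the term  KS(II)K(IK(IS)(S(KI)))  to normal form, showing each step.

  start: KS(II)K(IK(IS)(S(KI)))
  [1] SK(IK(IS)(S(KI)))
  [2] SK(K(IS)(S(KI)))
  [3] SK(IS)
  [4] SKS

Answer: normal form = SKS  (in 4 steps)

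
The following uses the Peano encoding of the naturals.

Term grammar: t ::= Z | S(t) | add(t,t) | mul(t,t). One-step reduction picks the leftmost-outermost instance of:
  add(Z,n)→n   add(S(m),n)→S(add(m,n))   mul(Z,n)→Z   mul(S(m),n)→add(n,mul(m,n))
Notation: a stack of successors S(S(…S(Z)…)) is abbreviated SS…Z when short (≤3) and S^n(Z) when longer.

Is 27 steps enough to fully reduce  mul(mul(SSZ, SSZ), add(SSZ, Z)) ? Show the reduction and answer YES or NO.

Answer: NO — after 27 steps the term is S(S(S(S(S(S(mul(add(SZ, mul(Z, SSZ)), add(SSZ, Z)))))))), not yet normal

Working:
  start: mul(mul(SSZ, SSZ), add(SSZ, Z))
  →1  mul(add(SSZ, mul(SZ, SSZ)), add(SSZ, Z))
  →2  mul(S(add(SZ, mul(SZ, SSZ))), add(SSZ, Z))
  →3  add(add(SSZ, Z), mul(add(SZ, mul(SZ, SSZ)), add(SSZ, Z)))
  →4  add(S(add(SZ, Z)), mul(add(SZ, mul(SZ, SSZ)), add(SSZ, Z)))
  →5  S(add(add(SZ, Z), mul(add(SZ, mul(SZ, SSZ)), add(SSZ, Z))))
  →6  S(add(S(add(Z, Z)), mul(add(SZ, mul(SZ, SSZ)), add(SSZ, Z))))
  →7  S(S(add(add(Z, Z), mul(add(SZ, mul(SZ, SSZ)), add(SSZ, Z)))))
  →8  S(S(add(Z, mul(add(SZ, mul(SZ, SSZ)), add(SSZ, Z)))))
  →9  S(S(mul(add(SZ, mul(SZ, SSZ)), add(SSZ, Z))))
  →10  S(S(mul(S(add(Z, mul(SZ, SSZ))), add(SSZ, Z))))
  →11  S(S(add(add(SSZ, Z), mul(add(Z, mul(SZ, SSZ)), add(SSZ, Z)))))
  →12  S(S(add(S(add(SZ, Z)), mul(add(Z, mul(SZ, SSZ)), add(SSZ, Z)))))
  →13  S(S(S(add(add(SZ, Z), mul(add(Z, mul(SZ, SSZ)), add(SSZ, Z))))))
  →14  S(S(S(add(S(add(Z, Z)), mul(add(Z, mul(SZ, SSZ)), add(SSZ, Z))))))
  →15  S(S(S(S(add(add(Z, Z), mul(add(Z, mul(SZ, SSZ)), add(SSZ, Z)))))))
  →16  S(S(S(S(add(Z, mul(add(Z, mul(SZ, SSZ)), add(SSZ, Z)))))))
  →17  S(S(S(S(mul(add(Z, mul(SZ, SSZ)), add(SSZ, Z))))))
  →18  S(S(S(S(mul(mul(SZ, SSZ), add(SSZ, Z))))))
  →19  S(S(S(S(mul(add(SSZ, mul(Z, SSZ)), add(SSZ, Z))))))
  →20  S(S(S(S(mul(S(add(SZ, mul(Z, SSZ))), add(SSZ, Z))))))
  →21  S(S(S(S(add(add(SSZ, Z), mul(add(SZ, mul(Z, SSZ)), add(SSZ, Z)))))))
  →22  S(S(S(S(add(S(add(SZ, Z)), mul(add(SZ, mul(Z, SSZ)), add(SSZ, Z)))))))
  →23  S(S(S(S(S(add(add(SZ, Z), mul(add(SZ, mul(Z, SSZ)), add(SSZ, Z))))))))
  →24  S(S(S(S(S(add(S(add(Z, Z)), mul(add(SZ, mul(Z, SSZ)), add(SSZ, Z))))))))
  →25  S(S(S(S(S(S(add(add(Z, Z), mul(add(SZ, mul(Z, SSZ)), add(SSZ, Z)))))))))
  →26  S(S(S(S(S(S(add(Z, mul(add(SZ, mul(Z, SSZ)), add(SSZ, Z)))))))))
  →27  S(S(S(S(S(S(mul(add(SZ, mul(Z, SSZ)), add(SSZ, Z))))))))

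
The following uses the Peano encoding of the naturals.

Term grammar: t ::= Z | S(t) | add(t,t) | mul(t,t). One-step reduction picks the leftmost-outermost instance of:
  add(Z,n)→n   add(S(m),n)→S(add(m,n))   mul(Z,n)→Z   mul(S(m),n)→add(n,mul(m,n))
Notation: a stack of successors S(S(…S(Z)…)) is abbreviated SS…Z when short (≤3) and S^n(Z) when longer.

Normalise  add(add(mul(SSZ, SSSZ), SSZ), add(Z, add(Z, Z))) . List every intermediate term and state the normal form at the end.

  start: add(add(mul(SSZ, SSSZ), SSZ), add(Z, add(Z, Z)))
  [1] add(add(add(SSSZ, mul(SZ, SSSZ)), SSZ), add(Z, add(Z, Z)))
  [2] add(add(S(add(SSZ, mul(SZ, SSSZ))), SSZ), add(Z, add(Z, Z)))
  [3] add(S(add(add(SSZ, mul(SZ, SSSZ)), SSZ)), add(Z, add(Z, Z)))
  [4] S(add(add(add(SSZ, mul(SZ, SSSZ)), SSZ), add(Z, add(Z, Z))))
  [5] S(add(add(S(add(SZ, mul(SZ, SSSZ))), SSZ), add(Z, add(Z, Z))))
  [6] S(add(S(add(add(SZ, mul(SZ, SSSZ)), SSZ)), add(Z, add(Z, Z))))
  [7] S(S(add(add(add(SZ, mul(SZ, SSSZ)), SSZ), add(Z, add(Z, Z)))))
  [8] S(S(add(add(S(add(Z, mul(SZ, SSSZ))), SSZ), add(Z, add(Z, Z)))))
  [9] S(S(add(S(add(add(Z, mul(SZ, SSSZ)), SSZ)), add(Z, add(Z, Z)))))
  [10] S(S(S(add(add(add(Z, mul(SZ, SSSZ)), SSZ), add(Z, add(Z, Z))))))
  [11] S(S(S(add(add(mul(SZ, SSSZ), SSZ), add(Z, add(Z, Z))))))
  [12] S(S(S(add(add(add(SSSZ, mul(Z, SSSZ)), SSZ), add(Z, add(Z, Z))))))
  [13] S(S(S(add(add(S(add(SSZ, mul(Z, SSSZ))), SSZ), add(Z, add(Z, Z))))))
  [14] S(S(S(add(S(add(add(SSZ, mul(Z, SSSZ)), SSZ)), add(Z, add(Z, Z))))))
  [15] S(S(S(S(add(add(add(SSZ, mul(Z, SSSZ)), SSZ), add(Z, add(Z, Z)))))))
  [16] S(S(S(S(add(add(S(add(SZ, mul(Z, SSSZ))), SSZ), add(Z, add(Z, Z)))))))
  [17] S(S(S(S(add(S(add(add(SZ, mul(Z, SSSZ)), SSZ)), add(Z, add(Z, Z)))))))
  [18] S(S(S(S(S(add(add(add(SZ, mul(Z, SSSZ)), SSZ), add(Z, add(Z, Z))))))))
  [19] S(S(S(S(S(add(add(S(add(Z, mul(Z, SSSZ))), SSZ), add(Z, add(Z, Z))))))))
  [20] S(S(S(S(S(add(S(add(add(Z, mul(Z, SSSZ)), SSZ)), add(Z, add(Z, Z))))))))
  [21] S(S(S(S(S(S(add(add(add(Z, mul(Z, SSSZ)), SSZ), add(Z, add(Z, Z)))))))))
  [22] S(S(S(S(S(S(add(add(mul(Z, SSSZ), SSZ), add(Z, add(Z, Z)))))))))
  [23] S(S(S(S(S(S(add(add(Z, SSZ), add(Z, add(Z, Z)))))))))
  [24] S(S(S(S(S(S(add(SSZ, add(Z, add(Z, Z)))))))))
  [25] S(S(S(S(S(S(S(add(SZ, add(Z, add(Z, Z))))))))))
  [26] S(S(S(S(S(S(S(S(add(Z, add(Z, add(Z, Z)))))))))))
  [27] S(S(S(S(S(S(S(S(add(Z, add(Z, Z))))))))))
  [28] S(S(S(S(S(S(S(S(add(Z, Z)))))))))
  [29] S^8(Z)

Answer: normal form = S^8(Z)  (in 29 steps)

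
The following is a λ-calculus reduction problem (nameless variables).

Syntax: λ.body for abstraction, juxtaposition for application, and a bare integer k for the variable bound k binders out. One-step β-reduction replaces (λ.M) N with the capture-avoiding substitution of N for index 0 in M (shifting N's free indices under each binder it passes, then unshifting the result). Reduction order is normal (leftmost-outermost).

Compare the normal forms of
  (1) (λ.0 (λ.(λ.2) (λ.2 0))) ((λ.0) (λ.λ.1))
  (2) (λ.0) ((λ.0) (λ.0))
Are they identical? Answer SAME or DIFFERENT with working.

Term A:
  start: (λ.0 (λ.(λ.2) (λ.2 0))) ((λ.0) (λ.λ.1))
  step 1: (λ.0) (λ.λ.1) (λ.(λ.(λ.0) (λ.λ.1)) (λ.(λ.0) (λ.λ.1) 0))
  step 2: (λ.λ.1) (λ.(λ.(λ.0) (λ.λ.1)) (λ.(λ.0) (λ.λ.1) 0))
  step 3: λ.λ.(λ.(λ.0) (λ.λ.1)) (λ.(λ.0) (λ.λ.1) 0)
  step 4: λ.λ.(λ.0) (λ.λ.1)
  step 5: λ.λ.λ.λ.1

Term B:
  start: (λ.0) ((λ.0) (λ.0))
  step 1: (λ.0) (λ.0)
  step 2: λ.0

Answer: DIFFERENT — A ⇓ λ.λ.λ.λ.1, B ⇓ λ.0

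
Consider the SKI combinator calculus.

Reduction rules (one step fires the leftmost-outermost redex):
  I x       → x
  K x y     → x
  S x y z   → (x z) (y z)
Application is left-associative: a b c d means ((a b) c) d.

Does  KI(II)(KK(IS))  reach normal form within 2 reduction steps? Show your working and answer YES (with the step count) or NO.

Answer: NO — after 2 steps the term is KK(IS), not yet normal

Working:
  start: KI(II)(KK(IS))
  step 1: I(KK(IS))
  step 2: KK(IS)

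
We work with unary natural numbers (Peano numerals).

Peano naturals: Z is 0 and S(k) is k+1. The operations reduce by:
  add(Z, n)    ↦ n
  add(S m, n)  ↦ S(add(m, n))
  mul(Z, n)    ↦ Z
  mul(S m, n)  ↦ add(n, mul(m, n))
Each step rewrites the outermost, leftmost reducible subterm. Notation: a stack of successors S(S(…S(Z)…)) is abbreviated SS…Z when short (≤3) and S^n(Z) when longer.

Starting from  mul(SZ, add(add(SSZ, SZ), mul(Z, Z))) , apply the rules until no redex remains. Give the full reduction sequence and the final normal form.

  start: mul(SZ, add(add(SSZ, SZ), mul(Z, Z)))
  step 1: add(add(add(SSZ, SZ), mul(Z, Z)), mul(Z, add(add(SSZ, SZ), mul(Z, Z))))
  step 2: add(add(S(add(SZ, SZ)), mul(Z, Z)), mul(Z, add(add(SSZ, SZ), mul(Z, Z))))
  step 3: add(S(add(add(SZ, SZ), mul(Z, Z))), mul(Z, add(add(SSZ, SZ), mul(Z, Z))))
  step 4: S(add(add(add(SZ, SZ), mul(Z, Z)), mul(Z, add(add(SSZ, SZ), mul(Z, Z)))))
  step 5: S(add(add(S(add(Z, SZ)), mul(Z, Z)), mul(Z, add(add(SSZ, SZ), mul(Z, Z)))))
  step 6: S(add(S(add(add(Z, SZ), mul(Z, Z))), mul(Z, add(add(SSZ, SZ), mul(Z, Z)))))
  step 7: S(S(add(add(add(Z, SZ), mul(Z, Z)), mul(Z, add(add(SSZ, SZ), mul(Z, Z))))))
  step 8: S(S(add(add(SZ, mul(Z, Z)), mul(Z, add(add(SSZ, SZ), mul(Z, Z))))))
  step 9: S(S(add(S(add(Z, mul(Z, Z))), mul(Z, add(add(SSZ, SZ), mul(Z, Z))))))
  step 10: S(S(S(add(add(Z, mul(Z, Z)), mul(Z, add(add(SSZ, SZ), mul(Z, Z)))))))
  step 11: S(S(S(add(mul(Z, Z), mul(Z, add(add(SSZ, SZ), mul(Z, Z)))))))
  step 12: S(S(S(add(Z, mul(Z, add(add(SSZ, SZ), mul(Z, Z)))))))
  step 13: S(S(S(mul(Z, add(add(SSZ, SZ), mul(Z, Z))))))
  step 14: SSSZ

Answer: normal form = SSSZ  (in 14 steps)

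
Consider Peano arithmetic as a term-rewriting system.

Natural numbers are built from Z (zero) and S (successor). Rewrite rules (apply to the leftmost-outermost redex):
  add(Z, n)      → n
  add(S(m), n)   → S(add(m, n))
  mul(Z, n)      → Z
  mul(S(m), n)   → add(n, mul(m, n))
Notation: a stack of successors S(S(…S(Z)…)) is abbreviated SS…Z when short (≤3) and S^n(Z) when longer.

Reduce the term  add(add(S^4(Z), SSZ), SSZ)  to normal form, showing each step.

Answer: normal form = S^8(Z)  (in 12 steps)

Working:
  start: add(add(S^4(Z), SSZ), SSZ)
  [1] add(S(add(SSSZ, SSZ)), SSZ)
  [2] S(add(add(SSSZ, SSZ), SSZ))
  [3] S(add(S(add(SSZ, SSZ)), SSZ))
  [4] S(S(add(add(SSZ, SSZ), SSZ)))
  [5] S(S(add(S(add(SZ, SSZ)), SSZ)))
  [6] S(S(S(add(add(SZ, SSZ), SSZ))))
  [7] S(S(S(add(S(add(Z, SSZ)), SSZ))))
  [8] S(S(S(S(add(add(Z, SSZ), SSZ)))))
  [9] S(S(S(S(add(SSZ, SSZ)))))
  [10] S(S(S(S(S(add(SZ, SSZ))))))
  [11] S(S(S(S(S(S(add(Z, SSZ)))))))
  [12] S^8(Z)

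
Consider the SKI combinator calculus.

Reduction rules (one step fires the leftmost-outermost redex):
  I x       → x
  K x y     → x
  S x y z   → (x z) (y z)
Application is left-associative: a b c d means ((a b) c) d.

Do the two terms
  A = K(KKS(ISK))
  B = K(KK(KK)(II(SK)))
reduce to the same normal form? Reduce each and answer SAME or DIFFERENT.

Answer: SAME — A ⇓ K(K(SK)), B ⇓ K(K(SK))

Derivation:
Term A:
  start: K(KKS(ISK))
  →1  K(K(ISK))
  →2  K(K(SK))

Term B:
  start: K(KK(KK)(II(SK)))
  →1  K(K(II(SK)))
  →2  K(K(I(SK)))
  →3  K(K(SK))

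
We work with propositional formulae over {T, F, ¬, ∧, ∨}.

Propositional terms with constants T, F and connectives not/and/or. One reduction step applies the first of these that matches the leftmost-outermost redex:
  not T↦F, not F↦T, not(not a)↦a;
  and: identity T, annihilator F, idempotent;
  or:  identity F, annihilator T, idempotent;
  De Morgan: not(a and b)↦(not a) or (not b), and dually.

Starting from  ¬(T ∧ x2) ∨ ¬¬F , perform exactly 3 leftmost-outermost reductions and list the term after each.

  start: ¬(T ∧ x2) ∨ ¬¬F
  [1] (¬T ∨ ¬x2) ∨ ¬¬F
  [2] (F ∨ ¬x2) ∨ ¬¬F
  [3] ¬x2 ∨ ¬¬F

Answer: after 3 steps: ¬x2 ∨ ¬¬F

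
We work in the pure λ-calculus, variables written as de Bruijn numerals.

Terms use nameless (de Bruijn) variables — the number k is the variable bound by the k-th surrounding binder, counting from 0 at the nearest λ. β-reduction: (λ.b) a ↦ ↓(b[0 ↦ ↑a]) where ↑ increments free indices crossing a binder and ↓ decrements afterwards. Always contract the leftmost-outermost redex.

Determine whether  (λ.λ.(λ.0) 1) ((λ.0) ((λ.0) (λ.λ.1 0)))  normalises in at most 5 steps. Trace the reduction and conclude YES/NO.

  start: (λ.λ.(λ.0) 1) ((λ.0) ((λ.0) (λ.λ.1 0)))
  step 1: λ.(λ.0) ((λ.0) ((λ.0) (λ.λ.1 0)))
  step 2: λ.(λ.0) ((λ.0) (λ.λ.1 0))
  step 3: λ.(λ.0) (λ.λ.1 0)
  step 4: λ.λ.λ.1 0

Answer: YES — reaches normal form λ.λ.λ.1 0 in 4 ≤ 5 steps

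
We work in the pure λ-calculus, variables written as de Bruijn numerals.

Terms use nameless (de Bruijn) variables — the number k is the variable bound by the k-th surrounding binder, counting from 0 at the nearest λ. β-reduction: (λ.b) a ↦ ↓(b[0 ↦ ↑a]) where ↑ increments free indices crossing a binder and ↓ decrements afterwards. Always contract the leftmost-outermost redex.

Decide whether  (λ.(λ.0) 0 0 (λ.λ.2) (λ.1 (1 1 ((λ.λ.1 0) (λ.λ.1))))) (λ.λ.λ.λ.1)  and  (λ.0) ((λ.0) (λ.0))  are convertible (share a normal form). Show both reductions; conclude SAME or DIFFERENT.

Term A:
  start: (λ.(λ.0) 0 0 (λ.λ.2) (λ.1 (1 1 ((λ.λ.1 0) (λ.λ.1))))) (λ.λ.λ.λ.1)
  step 1: (λ.0) (λ.λ.λ.λ.1) (λ.λ.λ.λ.1) (λ.λ.λ.λ.λ.λ.1) (λ.(λ.λ.λ.λ.1) ((λ.λ.λ.λ.1) (λ.λ.λ.λ.1) ((λ.λ.1 0) (λ.λ.1))))
  step 2: (λ.λ.λ.λ.1) (λ.λ.λ.λ.1) (λ.λ.λ.λ.λ.λ.1) (λ.(λ.λ.λ.λ.1) ((λ.λ.λ.λ.1) (λ.λ.λ.λ.1) ((λ.λ.1 0) (λ.λ.1))))
  step 3: (λ.λ.λ.1) (λ.λ.λ.λ.λ.λ.1) (λ.(λ.λ.λ.λ.1) ((λ.λ.λ.λ.1) (λ.λ.λ.λ.1) ((λ.λ.1 0) (λ.λ.1))))
  step 4: (λ.λ.1) (λ.(λ.λ.λ.λ.1) ((λ.λ.λ.λ.1) (λ.λ.λ.λ.1) ((λ.λ.1 0) (λ.λ.1))))
  step 5: λ.λ.(λ.λ.λ.λ.1) ((λ.λ.λ.λ.1) (λ.λ.λ.λ.1) ((λ.λ.1 0) (λ.λ.1)))
  step 6: λ.λ.λ.λ.λ.1

Term B:
  start: (λ.0) ((λ.0) (λ.0))
  step 1: (λ.0) (λ.0)
  step 2: λ.0

Answer: DIFFERENT — A ⇓ λ.λ.λ.λ.λ.1, B ⇓ λ.0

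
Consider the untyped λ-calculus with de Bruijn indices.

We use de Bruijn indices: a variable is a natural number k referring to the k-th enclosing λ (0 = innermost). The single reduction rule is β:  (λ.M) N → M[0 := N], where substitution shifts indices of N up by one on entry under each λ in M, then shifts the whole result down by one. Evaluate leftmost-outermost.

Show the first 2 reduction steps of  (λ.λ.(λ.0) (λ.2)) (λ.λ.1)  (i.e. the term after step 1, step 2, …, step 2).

Answer: after 2 steps: λ.λ.λ.λ.1

Derivation:
  start: (λ.λ.(λ.0) (λ.2)) (λ.λ.1)
  step 1: λ.(λ.0) (λ.λ.λ.1)
  step 2: λ.λ.λ.λ.1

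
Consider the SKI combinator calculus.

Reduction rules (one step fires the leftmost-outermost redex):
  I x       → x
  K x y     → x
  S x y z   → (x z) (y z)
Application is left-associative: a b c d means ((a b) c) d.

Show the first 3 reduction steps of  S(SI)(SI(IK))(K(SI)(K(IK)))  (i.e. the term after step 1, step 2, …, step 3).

  start: S(SI)(SI(IK))(K(SI)(K(IK)))
  step 1: SI(K(SI)(K(IK)))(SI(IK)(K(SI)(K(IK))))
  step 2: I(SI(IK)(K(SI)(K(IK))))(K(SI)(K(IK))(SI(IK)(K(SI)(K(IK)))))
  step 3: SI(IK)(K(SI)(K(IK)))(K(SI)(K(IK))(SI(IK)(K(SI)(K(IK)))))

Answer: after 3 steps: SI(IK)(K(SI)(K(IK)))(K(SI)(K(IK))(SI(IK)(K(SI)(K(IK)))))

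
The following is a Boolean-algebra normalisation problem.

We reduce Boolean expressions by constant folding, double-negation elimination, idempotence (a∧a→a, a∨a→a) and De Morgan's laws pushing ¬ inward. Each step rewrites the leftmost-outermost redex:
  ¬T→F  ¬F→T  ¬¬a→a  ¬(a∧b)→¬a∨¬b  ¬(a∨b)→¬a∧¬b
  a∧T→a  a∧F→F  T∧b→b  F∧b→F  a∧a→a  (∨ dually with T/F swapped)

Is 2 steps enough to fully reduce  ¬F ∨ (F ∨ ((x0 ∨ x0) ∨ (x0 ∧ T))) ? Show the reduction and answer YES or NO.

Answer: YES — reaches normal form T in 2 ≤ 2 steps

Reduction:
  start: ¬F ∨ (F ∨ ((x0 ∨ x0) ∨ (x0 ∧ T)))
  [1] T ∨ (F ∨ ((x0 ∨ x0) ∨ (x0 ∧ T)))
  [2] T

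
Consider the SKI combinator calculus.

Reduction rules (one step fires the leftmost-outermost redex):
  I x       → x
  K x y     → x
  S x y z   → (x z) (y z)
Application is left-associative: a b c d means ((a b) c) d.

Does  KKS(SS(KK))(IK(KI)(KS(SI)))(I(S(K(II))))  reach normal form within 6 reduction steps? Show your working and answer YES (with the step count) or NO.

Answer: YES — reaches normal form S(S(KI))K in 6 ≤ 6 steps

Working:
  start: KKS(SS(KK))(IK(KI)(KS(SI)))(I(S(K(II))))
  →1  K(SS(KK))(IK(KI)(KS(SI)))(I(S(K(II))))
  →2  SS(KK)(I(S(K(II))))
  →3  S(I(S(K(II))))(KK(I(S(K(II)))))
  →4  S(S(K(II)))(KK(I(S(K(II)))))
  →5  S(S(KI))(KK(I(S(K(II)))))
  →6  S(S(KI))K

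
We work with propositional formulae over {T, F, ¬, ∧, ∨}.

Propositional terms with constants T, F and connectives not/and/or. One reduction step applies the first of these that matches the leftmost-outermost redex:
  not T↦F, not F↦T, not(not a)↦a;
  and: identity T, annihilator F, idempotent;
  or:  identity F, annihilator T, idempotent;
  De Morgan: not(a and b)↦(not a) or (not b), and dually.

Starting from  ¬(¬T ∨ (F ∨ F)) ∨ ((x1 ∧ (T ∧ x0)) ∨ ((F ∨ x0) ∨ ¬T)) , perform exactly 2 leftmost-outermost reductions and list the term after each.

Answer: after 2 steps: (T ∧ ¬(F ∨ F)) ∨ ((x1 ∧ (T ∧ x0)) ∨ ((F ∨ x0) ∨ ¬T))

Derivation:
  start: ¬(¬T ∨ (F ∨ F)) ∨ ((x1 ∧ (T ∧ x0)) ∨ ((F ∨ x0) ∨ ¬T))
  step 1: (¬¬T ∧ ¬(F ∨ F)) ∨ ((x1 ∧ (T ∧ x0)) ∨ ((F ∨ x0) ∨ ¬T))
  step 2: (T ∧ ¬(F ∨ F)) ∨ ((x1 ∧ (T ∧ x0)) ∨ ((F ∨ x0) ∨ ¬T))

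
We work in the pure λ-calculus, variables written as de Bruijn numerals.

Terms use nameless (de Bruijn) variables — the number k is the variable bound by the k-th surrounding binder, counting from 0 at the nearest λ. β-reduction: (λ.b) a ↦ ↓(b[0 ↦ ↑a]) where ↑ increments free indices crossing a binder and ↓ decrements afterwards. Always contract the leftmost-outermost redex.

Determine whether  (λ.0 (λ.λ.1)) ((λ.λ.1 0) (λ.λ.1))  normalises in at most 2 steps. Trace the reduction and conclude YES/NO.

Answer: NO — after 2 steps the term is (λ.(λ.λ.1) 0) (λ.λ.1), not yet normal

Derivation:
  start: (λ.0 (λ.λ.1)) ((λ.λ.1 0) (λ.λ.1))
  →1  (λ.λ.1 0) (λ.λ.1) (λ.λ.1)
  →2  (λ.(λ.λ.1) 0) (λ.λ.1)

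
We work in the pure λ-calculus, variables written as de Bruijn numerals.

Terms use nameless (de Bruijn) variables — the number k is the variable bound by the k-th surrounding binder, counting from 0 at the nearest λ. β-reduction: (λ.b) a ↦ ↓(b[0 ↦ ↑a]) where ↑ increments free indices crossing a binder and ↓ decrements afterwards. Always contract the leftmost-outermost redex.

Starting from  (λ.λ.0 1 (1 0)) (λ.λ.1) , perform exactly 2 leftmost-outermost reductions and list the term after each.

Answer: after 2 steps: λ.0 (λ.λ.1) (λ.1)

Reduction:
  start: (λ.λ.0 1 (1 0)) (λ.λ.1)
  step 1: λ.0 (λ.λ.1) ((λ.λ.1) 0)
  step 2: λ.0 (λ.λ.1) (λ.1)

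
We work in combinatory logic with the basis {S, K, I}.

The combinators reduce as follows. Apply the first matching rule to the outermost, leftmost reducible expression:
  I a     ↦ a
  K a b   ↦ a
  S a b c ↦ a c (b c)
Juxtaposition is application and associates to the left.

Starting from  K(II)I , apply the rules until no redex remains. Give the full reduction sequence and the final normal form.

Answer: normal form = I  (in 2 steps)

Derivation:
  start: K(II)I
  [1] II
  [2] I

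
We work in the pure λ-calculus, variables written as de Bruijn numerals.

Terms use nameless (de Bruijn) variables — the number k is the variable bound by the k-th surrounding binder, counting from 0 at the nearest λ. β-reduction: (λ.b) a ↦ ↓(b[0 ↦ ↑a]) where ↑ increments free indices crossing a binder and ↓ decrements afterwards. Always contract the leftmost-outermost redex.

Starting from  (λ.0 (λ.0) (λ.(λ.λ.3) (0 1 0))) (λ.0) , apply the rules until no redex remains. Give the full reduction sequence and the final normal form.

  start: (λ.0 (λ.0) (λ.(λ.λ.3) (0 1 0))) (λ.0)
  step 1: (λ.0) (λ.0) (λ.(λ.λ.λ.0) (0 (λ.0) 0))
  step 2: (λ.0) (λ.(λ.λ.λ.0) (0 (λ.0) 0))
  step 3: λ.(λ.λ.λ.0) (0 (λ.0) 0)
  step 4: λ.λ.λ.0

Answer: normal form = λ.λ.λ.0  (in 4 steps)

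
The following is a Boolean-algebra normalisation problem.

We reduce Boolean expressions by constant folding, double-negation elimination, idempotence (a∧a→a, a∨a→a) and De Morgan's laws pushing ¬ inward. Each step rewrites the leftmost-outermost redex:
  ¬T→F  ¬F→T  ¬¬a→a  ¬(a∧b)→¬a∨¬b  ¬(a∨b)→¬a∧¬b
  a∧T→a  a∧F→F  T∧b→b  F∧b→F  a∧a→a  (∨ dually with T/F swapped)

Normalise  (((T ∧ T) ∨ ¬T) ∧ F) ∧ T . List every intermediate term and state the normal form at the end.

  start: (((T ∧ T) ∨ ¬T) ∧ F) ∧ T
  →1  ((T ∧ T) ∨ ¬T) ∧ F
  →2  F

Answer: normal form = F  (in 2 steps)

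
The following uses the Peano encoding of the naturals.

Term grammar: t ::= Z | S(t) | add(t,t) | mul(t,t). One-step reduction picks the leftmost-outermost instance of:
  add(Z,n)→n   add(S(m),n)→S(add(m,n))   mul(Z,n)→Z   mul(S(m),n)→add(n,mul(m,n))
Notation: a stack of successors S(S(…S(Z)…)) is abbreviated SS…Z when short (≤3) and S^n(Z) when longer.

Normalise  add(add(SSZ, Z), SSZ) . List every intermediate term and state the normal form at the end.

  start: add(add(SSZ, Z), SSZ)
  →1  add(S(add(SZ, Z)), SSZ)
  →2  S(add(add(SZ, Z), SSZ))
  →3  S(add(S(add(Z, Z)), SSZ))
  →4  S(S(add(add(Z, Z), SSZ)))
  →5  S(S(add(Z, SSZ)))
  →6  S^4(Z)

Answer: normal form = S^4(Z)  (in 6 steps)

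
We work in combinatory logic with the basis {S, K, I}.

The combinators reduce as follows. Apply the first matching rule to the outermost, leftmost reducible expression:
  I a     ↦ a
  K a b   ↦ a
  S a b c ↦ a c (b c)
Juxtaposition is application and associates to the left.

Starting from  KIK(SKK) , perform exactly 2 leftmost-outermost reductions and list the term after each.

  start: KIK(SKK)
  →1  I(SKK)
  →2  SKK

Answer: after 2 steps: SKK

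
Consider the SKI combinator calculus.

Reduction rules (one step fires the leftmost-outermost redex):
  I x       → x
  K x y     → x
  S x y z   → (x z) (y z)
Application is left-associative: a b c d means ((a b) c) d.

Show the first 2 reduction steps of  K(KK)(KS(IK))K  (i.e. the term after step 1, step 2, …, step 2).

Answer: after 2 steps: K

Reduction:
  start: K(KK)(KS(IK))K
  [1] KKK
  [2] K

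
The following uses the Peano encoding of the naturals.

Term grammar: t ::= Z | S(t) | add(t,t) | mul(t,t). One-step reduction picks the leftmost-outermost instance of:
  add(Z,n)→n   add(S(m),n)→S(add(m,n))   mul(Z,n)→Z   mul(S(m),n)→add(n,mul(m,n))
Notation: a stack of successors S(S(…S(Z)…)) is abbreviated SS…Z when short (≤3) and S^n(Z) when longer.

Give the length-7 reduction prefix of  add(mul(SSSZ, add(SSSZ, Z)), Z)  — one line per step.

Answer: after 7 steps: S(S(add(add(add(SZ, Z), mul(SSZ, add(SSSZ, Z))), Z)))

Working:
  start: add(mul(SSSZ, add(SSSZ, Z)), Z)
  →1  add(add(add(SSSZ, Z), mul(SSZ, add(SSSZ, Z))), Z)
  →2  add(add(S(add(SSZ, Z)), mul(SSZ, add(SSSZ, Z))), Z)
  →3  add(S(add(add(SSZ, Z), mul(SSZ, add(SSSZ, Z)))), Z)
  →4  S(add(add(add(SSZ, Z), mul(SSZ, add(SSSZ, Z))), Z))
  →5  S(add(add(S(add(SZ, Z)), mul(SSZ, add(SSSZ, Z))), Z))
  →6  S(add(S(add(add(SZ, Z), mul(SSZ, add(SSSZ, Z)))), Z))
  →7  S(S(add(add(add(SZ, Z), mul(SSZ, add(SSSZ, Z))), Z)))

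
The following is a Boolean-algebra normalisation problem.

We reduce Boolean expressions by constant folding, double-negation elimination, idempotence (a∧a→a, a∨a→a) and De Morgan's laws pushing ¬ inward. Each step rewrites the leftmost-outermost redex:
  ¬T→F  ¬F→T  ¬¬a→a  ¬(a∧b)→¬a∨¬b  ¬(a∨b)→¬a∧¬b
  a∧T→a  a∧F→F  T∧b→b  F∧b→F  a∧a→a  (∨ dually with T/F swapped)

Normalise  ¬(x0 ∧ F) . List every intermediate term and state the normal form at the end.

Answer: normal form = T  (in 3 steps)

Derivation:
  start: ¬(x0 ∧ F)
  →1  ¬x0 ∨ ¬F
  →2  ¬x0 ∨ T
  →3  T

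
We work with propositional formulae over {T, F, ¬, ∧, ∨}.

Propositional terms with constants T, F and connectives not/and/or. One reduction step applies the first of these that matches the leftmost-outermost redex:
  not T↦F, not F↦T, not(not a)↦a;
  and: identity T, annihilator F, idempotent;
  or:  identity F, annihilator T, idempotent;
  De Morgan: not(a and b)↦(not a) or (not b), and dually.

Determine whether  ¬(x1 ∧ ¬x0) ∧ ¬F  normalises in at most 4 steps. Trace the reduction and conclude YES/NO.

Answer: YES — reaches normal form ¬x1 ∨ x0 in 4 ≤ 4 steps

Working:
  start: ¬(x1 ∧ ¬x0) ∧ ¬F
  →1  (¬x1 ∨ ¬¬x0) ∧ ¬F
  →2  (¬x1 ∨ x0) ∧ ¬F
  →3  (¬x1 ∨ x0) ∧ T
  →4  ¬x1 ∨ x0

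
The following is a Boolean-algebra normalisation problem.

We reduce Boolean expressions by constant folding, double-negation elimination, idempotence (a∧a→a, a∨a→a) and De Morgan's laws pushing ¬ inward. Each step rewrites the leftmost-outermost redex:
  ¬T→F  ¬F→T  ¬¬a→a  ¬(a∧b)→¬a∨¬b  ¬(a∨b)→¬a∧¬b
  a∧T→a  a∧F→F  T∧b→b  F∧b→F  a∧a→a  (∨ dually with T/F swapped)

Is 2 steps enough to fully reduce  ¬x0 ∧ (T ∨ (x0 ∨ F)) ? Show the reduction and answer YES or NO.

Answer: YES — reaches normal form ¬x0 in 2 ≤ 2 steps

Working:
  start: ¬x0 ∧ (T ∨ (x0 ∨ F))
  →1  ¬x0 ∧ T
  →2  ¬x0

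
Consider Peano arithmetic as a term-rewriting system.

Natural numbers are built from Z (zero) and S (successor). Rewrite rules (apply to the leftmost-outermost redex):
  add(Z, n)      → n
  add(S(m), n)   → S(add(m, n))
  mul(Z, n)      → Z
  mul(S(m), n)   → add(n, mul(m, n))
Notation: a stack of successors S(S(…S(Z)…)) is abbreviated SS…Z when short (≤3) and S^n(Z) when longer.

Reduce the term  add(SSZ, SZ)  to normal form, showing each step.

  start: add(SSZ, SZ)
  step 1: S(add(SZ, SZ))
  step 2: S(S(add(Z, SZ)))
  step 3: SSSZ

Answer: normal form = SSSZ  (in 3 steps)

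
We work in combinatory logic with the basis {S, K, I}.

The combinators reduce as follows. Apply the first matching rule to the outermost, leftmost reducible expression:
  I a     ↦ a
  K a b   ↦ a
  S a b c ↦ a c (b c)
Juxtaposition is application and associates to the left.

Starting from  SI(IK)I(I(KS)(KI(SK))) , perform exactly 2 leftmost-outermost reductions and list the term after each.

  start: SI(IK)I(I(KS)(KI(SK)))
  [1] II(IKI)(I(KS)(KI(SK)))
  [2] I(IKI)(I(KS)(KI(SK)))

Answer: after 2 steps: I(IKI)(I(KS)(KI(SK)))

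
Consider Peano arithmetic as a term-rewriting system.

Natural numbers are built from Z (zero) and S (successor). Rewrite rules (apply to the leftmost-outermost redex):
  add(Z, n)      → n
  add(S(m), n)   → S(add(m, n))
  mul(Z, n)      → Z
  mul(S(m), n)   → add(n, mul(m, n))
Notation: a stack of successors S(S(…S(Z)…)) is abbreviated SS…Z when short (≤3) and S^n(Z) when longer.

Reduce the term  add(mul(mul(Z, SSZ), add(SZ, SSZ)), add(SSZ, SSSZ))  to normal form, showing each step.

  start: add(mul(mul(Z, SSZ), add(SZ, SSZ)), add(SSZ, SSSZ))
  step 1: add(mul(Z, add(SZ, SSZ)), add(SSZ, SSSZ))
  step 2: add(Z, add(SSZ, SSSZ))
  step 3: add(SSZ, SSSZ)
  step 4: S(add(SZ, SSSZ))
  step 5: S(S(add(Z, SSSZ)))
  step 6: S^5(Z)

Answer: normal form = S^5(Z)  (in 6 steps)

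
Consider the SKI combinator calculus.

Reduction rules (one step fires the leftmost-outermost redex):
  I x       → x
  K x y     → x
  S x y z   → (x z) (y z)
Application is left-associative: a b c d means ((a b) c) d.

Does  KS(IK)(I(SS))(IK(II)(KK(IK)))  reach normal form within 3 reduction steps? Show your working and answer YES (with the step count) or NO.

  start: KS(IK)(I(SS))(IK(II)(KK(IK)))
  [1] S(I(SS))(IK(II)(KK(IK)))
  [2] S(SS)(IK(II)(KK(IK)))
  [3] S(SS)(K(II)(KK(IK)))

Answer: NO — after 3 steps the term is S(SS)(K(II)(KK(IK))), not yet normal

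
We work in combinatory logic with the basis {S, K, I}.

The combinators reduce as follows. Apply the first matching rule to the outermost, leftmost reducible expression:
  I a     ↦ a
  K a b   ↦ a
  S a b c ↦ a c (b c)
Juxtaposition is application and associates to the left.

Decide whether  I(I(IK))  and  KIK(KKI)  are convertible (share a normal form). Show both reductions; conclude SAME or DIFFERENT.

Answer: SAME — A ⇓ K, B ⇓ K

Derivation:
Term A:
  start: I(I(IK))
  [1] I(IK)
  [2] IK
  [3] K

Term B:
  start: KIK(KKI)
  [1] I(KKI)
  [2] KKI
  [3] K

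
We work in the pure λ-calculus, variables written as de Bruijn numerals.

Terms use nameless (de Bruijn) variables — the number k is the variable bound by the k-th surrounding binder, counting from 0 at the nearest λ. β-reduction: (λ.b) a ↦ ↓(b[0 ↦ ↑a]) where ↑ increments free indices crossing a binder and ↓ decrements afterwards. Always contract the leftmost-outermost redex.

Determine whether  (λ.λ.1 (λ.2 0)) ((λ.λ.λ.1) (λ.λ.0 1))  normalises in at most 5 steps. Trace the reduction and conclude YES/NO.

Answer: YES — reaches normal form λ.λ.λ.λ.1 in 5 ≤ 5 steps

Working:
  start: (λ.λ.1 (λ.2 0)) ((λ.λ.λ.1) (λ.λ.0 1))
  →1  λ.(λ.λ.λ.1) (λ.λ.0 1) (λ.(λ.λ.λ.1) (λ.λ.0 1) 0)
  →2  λ.(λ.λ.1) (λ.(λ.λ.λ.1) (λ.λ.0 1) 0)
  →3  λ.λ.λ.(λ.λ.λ.1) (λ.λ.0 1) 0
  →4  λ.λ.λ.(λ.λ.1) 0
  →5  λ.λ.λ.λ.1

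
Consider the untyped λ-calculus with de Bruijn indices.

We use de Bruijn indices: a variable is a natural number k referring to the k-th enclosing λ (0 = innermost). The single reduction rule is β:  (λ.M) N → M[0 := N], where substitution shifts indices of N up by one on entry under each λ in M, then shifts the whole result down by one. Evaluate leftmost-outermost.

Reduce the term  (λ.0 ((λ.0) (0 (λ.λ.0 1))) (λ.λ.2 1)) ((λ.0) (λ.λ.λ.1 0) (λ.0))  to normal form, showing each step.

Answer: normal form = λ.0 (λ.λ.λ.2 0)  (in 14 steps)

Reduction:
  start: (λ.0 ((λ.0) (0 (λ.λ.0 1))) (λ.λ.2 1)) ((λ.0) (λ.λ.λ.1 0) (λ.0))
  step 1: (λ.0) (λ.λ.λ.1 0) (λ.0) ((λ.0) ((λ.0) (λ.λ.λ.1 0) (λ.0) (λ.λ.0 1))) (λ.λ.(λ.0) (λ.λ.λ.1 0) (λ.0) 1)
  step 2: (λ.λ.λ.1 0) (λ.0) ((λ.0) ((λ.0) (λ.λ.λ.1 0) (λ.0) (λ.λ.0 1))) (λ.λ.(λ.0) (λ.λ.λ.1 0) (λ.0) 1)
  step 3: (λ.λ.1 0) ((λ.0) ((λ.0) (λ.λ.λ.1 0) (λ.0) (λ.λ.0 1))) (λ.λ.(λ.0) (λ.λ.λ.1 0) (λ.0) 1)
  step 4: (λ.(λ.0) ((λ.0) (λ.λ.λ.1 0) (λ.0) (λ.λ.0 1)) 0) (λ.λ.(λ.0) (λ.λ.λ.1 0) (λ.0) 1)
  step 5: (λ.0) ((λ.0) (λ.λ.λ.1 0) (λ.0) (λ.λ.0 1)) (λ.λ.(λ.0) (λ.λ.λ.1 0) (λ.0) 1)
  step 6: (λ.0) (λ.λ.λ.1 0) (λ.0) (λ.λ.0 1) (λ.λ.(λ.0) (λ.λ.λ.1 0) (λ.0) 1)
  step 7: (λ.λ.λ.1 0) (λ.0) (λ.λ.0 1) (λ.λ.(λ.0) (λ.λ.λ.1 0) (λ.0) 1)
  step 8: (λ.λ.1 0) (λ.λ.0 1) (λ.λ.(λ.0) (λ.λ.λ.1 0) (λ.0) 1)
  step 9: (λ.(λ.λ.0 1) 0) (λ.λ.(λ.0) (λ.λ.λ.1 0) (λ.0) 1)
  step 10: (λ.λ.0 1) (λ.λ.(λ.0) (λ.λ.λ.1 0) (λ.0) 1)
  step 11: λ.0 (λ.λ.(λ.0) (λ.λ.λ.1 0) (λ.0) 1)
  step 12: λ.0 (λ.λ.(λ.λ.λ.1 0) (λ.0) 1)
  step 13: λ.0 (λ.λ.(λ.λ.1 0) 1)
  step 14: λ.0 (λ.λ.λ.2 0)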